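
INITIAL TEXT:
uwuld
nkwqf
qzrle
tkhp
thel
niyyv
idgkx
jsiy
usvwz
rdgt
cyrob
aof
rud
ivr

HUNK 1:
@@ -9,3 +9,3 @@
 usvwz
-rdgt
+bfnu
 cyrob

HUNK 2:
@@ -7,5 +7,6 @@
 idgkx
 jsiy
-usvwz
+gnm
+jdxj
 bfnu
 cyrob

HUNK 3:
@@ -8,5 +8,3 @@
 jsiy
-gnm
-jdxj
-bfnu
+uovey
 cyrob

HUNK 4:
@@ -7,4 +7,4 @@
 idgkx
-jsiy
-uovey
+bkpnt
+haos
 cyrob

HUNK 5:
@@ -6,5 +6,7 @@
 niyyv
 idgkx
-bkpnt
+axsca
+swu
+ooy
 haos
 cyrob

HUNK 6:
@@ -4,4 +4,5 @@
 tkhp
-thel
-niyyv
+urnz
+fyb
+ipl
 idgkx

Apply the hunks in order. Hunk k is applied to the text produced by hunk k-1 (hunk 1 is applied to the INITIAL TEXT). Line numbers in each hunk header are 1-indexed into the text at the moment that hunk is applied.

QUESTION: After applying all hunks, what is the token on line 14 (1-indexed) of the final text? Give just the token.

Hunk 1: at line 9 remove [rdgt] add [bfnu] -> 14 lines: uwuld nkwqf qzrle tkhp thel niyyv idgkx jsiy usvwz bfnu cyrob aof rud ivr
Hunk 2: at line 7 remove [usvwz] add [gnm,jdxj] -> 15 lines: uwuld nkwqf qzrle tkhp thel niyyv idgkx jsiy gnm jdxj bfnu cyrob aof rud ivr
Hunk 3: at line 8 remove [gnm,jdxj,bfnu] add [uovey] -> 13 lines: uwuld nkwqf qzrle tkhp thel niyyv idgkx jsiy uovey cyrob aof rud ivr
Hunk 4: at line 7 remove [jsiy,uovey] add [bkpnt,haos] -> 13 lines: uwuld nkwqf qzrle tkhp thel niyyv idgkx bkpnt haos cyrob aof rud ivr
Hunk 5: at line 6 remove [bkpnt] add [axsca,swu,ooy] -> 15 lines: uwuld nkwqf qzrle tkhp thel niyyv idgkx axsca swu ooy haos cyrob aof rud ivr
Hunk 6: at line 4 remove [thel,niyyv] add [urnz,fyb,ipl] -> 16 lines: uwuld nkwqf qzrle tkhp urnz fyb ipl idgkx axsca swu ooy haos cyrob aof rud ivr
Final line 14: aof

Answer: aof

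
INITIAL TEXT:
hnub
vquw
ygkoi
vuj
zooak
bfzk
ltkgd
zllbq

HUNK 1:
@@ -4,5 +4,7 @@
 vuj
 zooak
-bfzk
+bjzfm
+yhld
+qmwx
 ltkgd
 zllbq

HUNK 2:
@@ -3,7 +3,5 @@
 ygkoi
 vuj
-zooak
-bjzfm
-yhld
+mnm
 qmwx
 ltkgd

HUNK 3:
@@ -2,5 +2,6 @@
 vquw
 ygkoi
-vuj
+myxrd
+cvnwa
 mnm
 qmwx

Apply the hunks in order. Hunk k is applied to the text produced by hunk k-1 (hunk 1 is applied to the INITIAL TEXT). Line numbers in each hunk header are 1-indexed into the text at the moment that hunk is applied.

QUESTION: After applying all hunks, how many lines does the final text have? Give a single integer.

Hunk 1: at line 4 remove [bfzk] add [bjzfm,yhld,qmwx] -> 10 lines: hnub vquw ygkoi vuj zooak bjzfm yhld qmwx ltkgd zllbq
Hunk 2: at line 3 remove [zooak,bjzfm,yhld] add [mnm] -> 8 lines: hnub vquw ygkoi vuj mnm qmwx ltkgd zllbq
Hunk 3: at line 2 remove [vuj] add [myxrd,cvnwa] -> 9 lines: hnub vquw ygkoi myxrd cvnwa mnm qmwx ltkgd zllbq
Final line count: 9

Answer: 9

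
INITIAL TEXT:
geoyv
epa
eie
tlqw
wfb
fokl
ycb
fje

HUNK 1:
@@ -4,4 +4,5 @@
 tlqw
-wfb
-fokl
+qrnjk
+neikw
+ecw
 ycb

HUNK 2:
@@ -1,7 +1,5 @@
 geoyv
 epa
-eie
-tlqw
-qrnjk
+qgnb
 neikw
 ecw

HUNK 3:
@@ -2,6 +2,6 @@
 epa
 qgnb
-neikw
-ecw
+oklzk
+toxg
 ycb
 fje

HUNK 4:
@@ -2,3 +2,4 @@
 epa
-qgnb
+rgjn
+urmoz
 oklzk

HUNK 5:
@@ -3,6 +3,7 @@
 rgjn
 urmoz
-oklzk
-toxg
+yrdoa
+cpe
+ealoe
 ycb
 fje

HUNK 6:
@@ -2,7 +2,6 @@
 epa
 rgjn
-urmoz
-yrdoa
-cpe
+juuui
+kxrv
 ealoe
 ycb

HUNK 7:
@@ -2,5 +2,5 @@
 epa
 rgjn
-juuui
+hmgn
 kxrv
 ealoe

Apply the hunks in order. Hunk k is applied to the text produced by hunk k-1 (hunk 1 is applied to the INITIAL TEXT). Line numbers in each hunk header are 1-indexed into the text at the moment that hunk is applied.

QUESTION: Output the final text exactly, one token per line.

Answer: geoyv
epa
rgjn
hmgn
kxrv
ealoe
ycb
fje

Derivation:
Hunk 1: at line 4 remove [wfb,fokl] add [qrnjk,neikw,ecw] -> 9 lines: geoyv epa eie tlqw qrnjk neikw ecw ycb fje
Hunk 2: at line 1 remove [eie,tlqw,qrnjk] add [qgnb] -> 7 lines: geoyv epa qgnb neikw ecw ycb fje
Hunk 3: at line 2 remove [neikw,ecw] add [oklzk,toxg] -> 7 lines: geoyv epa qgnb oklzk toxg ycb fje
Hunk 4: at line 2 remove [qgnb] add [rgjn,urmoz] -> 8 lines: geoyv epa rgjn urmoz oklzk toxg ycb fje
Hunk 5: at line 3 remove [oklzk,toxg] add [yrdoa,cpe,ealoe] -> 9 lines: geoyv epa rgjn urmoz yrdoa cpe ealoe ycb fje
Hunk 6: at line 2 remove [urmoz,yrdoa,cpe] add [juuui,kxrv] -> 8 lines: geoyv epa rgjn juuui kxrv ealoe ycb fje
Hunk 7: at line 2 remove [juuui] add [hmgn] -> 8 lines: geoyv epa rgjn hmgn kxrv ealoe ycb fje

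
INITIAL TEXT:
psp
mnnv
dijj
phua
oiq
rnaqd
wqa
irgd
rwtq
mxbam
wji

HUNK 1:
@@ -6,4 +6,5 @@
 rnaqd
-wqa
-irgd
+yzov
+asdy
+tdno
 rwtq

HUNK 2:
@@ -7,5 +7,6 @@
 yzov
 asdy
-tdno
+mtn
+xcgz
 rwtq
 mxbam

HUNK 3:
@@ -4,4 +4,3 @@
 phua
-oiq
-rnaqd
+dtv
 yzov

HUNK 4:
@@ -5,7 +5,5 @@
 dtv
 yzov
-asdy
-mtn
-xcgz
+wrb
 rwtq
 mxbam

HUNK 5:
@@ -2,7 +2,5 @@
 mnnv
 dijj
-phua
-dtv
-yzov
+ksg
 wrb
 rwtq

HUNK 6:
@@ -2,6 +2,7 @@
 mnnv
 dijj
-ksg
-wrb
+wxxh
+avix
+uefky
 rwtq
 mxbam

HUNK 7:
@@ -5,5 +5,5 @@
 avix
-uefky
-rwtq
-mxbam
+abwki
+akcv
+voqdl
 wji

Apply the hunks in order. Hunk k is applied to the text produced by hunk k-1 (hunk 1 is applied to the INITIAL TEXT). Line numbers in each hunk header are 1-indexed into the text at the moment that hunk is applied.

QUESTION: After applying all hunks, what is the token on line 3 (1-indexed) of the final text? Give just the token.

Answer: dijj

Derivation:
Hunk 1: at line 6 remove [wqa,irgd] add [yzov,asdy,tdno] -> 12 lines: psp mnnv dijj phua oiq rnaqd yzov asdy tdno rwtq mxbam wji
Hunk 2: at line 7 remove [tdno] add [mtn,xcgz] -> 13 lines: psp mnnv dijj phua oiq rnaqd yzov asdy mtn xcgz rwtq mxbam wji
Hunk 3: at line 4 remove [oiq,rnaqd] add [dtv] -> 12 lines: psp mnnv dijj phua dtv yzov asdy mtn xcgz rwtq mxbam wji
Hunk 4: at line 5 remove [asdy,mtn,xcgz] add [wrb] -> 10 lines: psp mnnv dijj phua dtv yzov wrb rwtq mxbam wji
Hunk 5: at line 2 remove [phua,dtv,yzov] add [ksg] -> 8 lines: psp mnnv dijj ksg wrb rwtq mxbam wji
Hunk 6: at line 2 remove [ksg,wrb] add [wxxh,avix,uefky] -> 9 lines: psp mnnv dijj wxxh avix uefky rwtq mxbam wji
Hunk 7: at line 5 remove [uefky,rwtq,mxbam] add [abwki,akcv,voqdl] -> 9 lines: psp mnnv dijj wxxh avix abwki akcv voqdl wji
Final line 3: dijj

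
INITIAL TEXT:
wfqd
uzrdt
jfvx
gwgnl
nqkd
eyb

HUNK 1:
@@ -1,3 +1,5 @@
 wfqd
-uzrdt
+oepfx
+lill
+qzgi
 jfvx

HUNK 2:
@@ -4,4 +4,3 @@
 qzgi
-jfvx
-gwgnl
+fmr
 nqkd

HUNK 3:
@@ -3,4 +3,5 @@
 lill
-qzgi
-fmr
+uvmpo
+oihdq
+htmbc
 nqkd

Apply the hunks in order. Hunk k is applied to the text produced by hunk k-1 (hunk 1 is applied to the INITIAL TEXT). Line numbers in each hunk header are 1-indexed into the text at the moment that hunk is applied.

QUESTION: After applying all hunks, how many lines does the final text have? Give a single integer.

Hunk 1: at line 1 remove [uzrdt] add [oepfx,lill,qzgi] -> 8 lines: wfqd oepfx lill qzgi jfvx gwgnl nqkd eyb
Hunk 2: at line 4 remove [jfvx,gwgnl] add [fmr] -> 7 lines: wfqd oepfx lill qzgi fmr nqkd eyb
Hunk 3: at line 3 remove [qzgi,fmr] add [uvmpo,oihdq,htmbc] -> 8 lines: wfqd oepfx lill uvmpo oihdq htmbc nqkd eyb
Final line count: 8

Answer: 8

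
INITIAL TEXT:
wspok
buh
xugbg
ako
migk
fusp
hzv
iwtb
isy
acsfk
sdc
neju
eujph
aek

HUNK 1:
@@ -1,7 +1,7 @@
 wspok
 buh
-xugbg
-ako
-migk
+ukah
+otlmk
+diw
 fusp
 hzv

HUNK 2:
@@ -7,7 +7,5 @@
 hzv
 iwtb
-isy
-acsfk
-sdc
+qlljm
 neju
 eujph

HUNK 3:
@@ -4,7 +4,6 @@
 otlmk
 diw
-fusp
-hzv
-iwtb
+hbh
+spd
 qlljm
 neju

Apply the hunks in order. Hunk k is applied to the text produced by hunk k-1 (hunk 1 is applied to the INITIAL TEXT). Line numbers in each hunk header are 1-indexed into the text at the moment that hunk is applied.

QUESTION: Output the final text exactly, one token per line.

Answer: wspok
buh
ukah
otlmk
diw
hbh
spd
qlljm
neju
eujph
aek

Derivation:
Hunk 1: at line 1 remove [xugbg,ako,migk] add [ukah,otlmk,diw] -> 14 lines: wspok buh ukah otlmk diw fusp hzv iwtb isy acsfk sdc neju eujph aek
Hunk 2: at line 7 remove [isy,acsfk,sdc] add [qlljm] -> 12 lines: wspok buh ukah otlmk diw fusp hzv iwtb qlljm neju eujph aek
Hunk 3: at line 4 remove [fusp,hzv,iwtb] add [hbh,spd] -> 11 lines: wspok buh ukah otlmk diw hbh spd qlljm neju eujph aek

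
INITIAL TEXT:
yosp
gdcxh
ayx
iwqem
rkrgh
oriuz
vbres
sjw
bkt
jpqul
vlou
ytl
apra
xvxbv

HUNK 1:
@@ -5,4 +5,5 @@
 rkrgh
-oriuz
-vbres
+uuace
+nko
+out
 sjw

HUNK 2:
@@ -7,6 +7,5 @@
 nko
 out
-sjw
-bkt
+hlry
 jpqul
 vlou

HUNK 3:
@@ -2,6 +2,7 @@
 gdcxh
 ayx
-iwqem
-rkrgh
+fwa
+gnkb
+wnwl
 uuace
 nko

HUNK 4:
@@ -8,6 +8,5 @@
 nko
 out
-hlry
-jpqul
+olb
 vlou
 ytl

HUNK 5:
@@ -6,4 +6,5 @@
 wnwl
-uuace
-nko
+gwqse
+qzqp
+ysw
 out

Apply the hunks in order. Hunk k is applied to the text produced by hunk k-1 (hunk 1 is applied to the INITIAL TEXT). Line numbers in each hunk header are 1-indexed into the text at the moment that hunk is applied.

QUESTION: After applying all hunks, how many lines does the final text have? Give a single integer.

Answer: 15

Derivation:
Hunk 1: at line 5 remove [oriuz,vbres] add [uuace,nko,out] -> 15 lines: yosp gdcxh ayx iwqem rkrgh uuace nko out sjw bkt jpqul vlou ytl apra xvxbv
Hunk 2: at line 7 remove [sjw,bkt] add [hlry] -> 14 lines: yosp gdcxh ayx iwqem rkrgh uuace nko out hlry jpqul vlou ytl apra xvxbv
Hunk 3: at line 2 remove [iwqem,rkrgh] add [fwa,gnkb,wnwl] -> 15 lines: yosp gdcxh ayx fwa gnkb wnwl uuace nko out hlry jpqul vlou ytl apra xvxbv
Hunk 4: at line 8 remove [hlry,jpqul] add [olb] -> 14 lines: yosp gdcxh ayx fwa gnkb wnwl uuace nko out olb vlou ytl apra xvxbv
Hunk 5: at line 6 remove [uuace,nko] add [gwqse,qzqp,ysw] -> 15 lines: yosp gdcxh ayx fwa gnkb wnwl gwqse qzqp ysw out olb vlou ytl apra xvxbv
Final line count: 15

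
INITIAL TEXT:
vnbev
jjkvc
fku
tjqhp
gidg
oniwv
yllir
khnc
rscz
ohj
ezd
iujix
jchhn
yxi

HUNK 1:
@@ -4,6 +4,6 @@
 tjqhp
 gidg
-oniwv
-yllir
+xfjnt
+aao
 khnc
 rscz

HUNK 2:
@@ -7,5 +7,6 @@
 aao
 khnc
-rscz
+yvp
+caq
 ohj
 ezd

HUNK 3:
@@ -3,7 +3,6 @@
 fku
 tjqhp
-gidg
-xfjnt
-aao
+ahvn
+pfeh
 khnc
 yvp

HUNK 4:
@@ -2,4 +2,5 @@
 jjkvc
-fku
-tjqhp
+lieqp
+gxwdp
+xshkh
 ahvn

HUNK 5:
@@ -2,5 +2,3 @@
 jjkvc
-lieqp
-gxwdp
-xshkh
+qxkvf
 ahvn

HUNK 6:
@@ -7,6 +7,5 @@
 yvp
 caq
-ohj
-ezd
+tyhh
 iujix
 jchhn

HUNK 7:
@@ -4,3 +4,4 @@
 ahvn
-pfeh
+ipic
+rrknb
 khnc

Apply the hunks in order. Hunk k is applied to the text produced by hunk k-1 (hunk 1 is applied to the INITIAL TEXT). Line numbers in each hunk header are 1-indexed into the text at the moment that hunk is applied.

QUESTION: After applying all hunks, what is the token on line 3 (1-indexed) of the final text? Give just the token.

Hunk 1: at line 4 remove [oniwv,yllir] add [xfjnt,aao] -> 14 lines: vnbev jjkvc fku tjqhp gidg xfjnt aao khnc rscz ohj ezd iujix jchhn yxi
Hunk 2: at line 7 remove [rscz] add [yvp,caq] -> 15 lines: vnbev jjkvc fku tjqhp gidg xfjnt aao khnc yvp caq ohj ezd iujix jchhn yxi
Hunk 3: at line 3 remove [gidg,xfjnt,aao] add [ahvn,pfeh] -> 14 lines: vnbev jjkvc fku tjqhp ahvn pfeh khnc yvp caq ohj ezd iujix jchhn yxi
Hunk 4: at line 2 remove [fku,tjqhp] add [lieqp,gxwdp,xshkh] -> 15 lines: vnbev jjkvc lieqp gxwdp xshkh ahvn pfeh khnc yvp caq ohj ezd iujix jchhn yxi
Hunk 5: at line 2 remove [lieqp,gxwdp,xshkh] add [qxkvf] -> 13 lines: vnbev jjkvc qxkvf ahvn pfeh khnc yvp caq ohj ezd iujix jchhn yxi
Hunk 6: at line 7 remove [ohj,ezd] add [tyhh] -> 12 lines: vnbev jjkvc qxkvf ahvn pfeh khnc yvp caq tyhh iujix jchhn yxi
Hunk 7: at line 4 remove [pfeh] add [ipic,rrknb] -> 13 lines: vnbev jjkvc qxkvf ahvn ipic rrknb khnc yvp caq tyhh iujix jchhn yxi
Final line 3: qxkvf

Answer: qxkvf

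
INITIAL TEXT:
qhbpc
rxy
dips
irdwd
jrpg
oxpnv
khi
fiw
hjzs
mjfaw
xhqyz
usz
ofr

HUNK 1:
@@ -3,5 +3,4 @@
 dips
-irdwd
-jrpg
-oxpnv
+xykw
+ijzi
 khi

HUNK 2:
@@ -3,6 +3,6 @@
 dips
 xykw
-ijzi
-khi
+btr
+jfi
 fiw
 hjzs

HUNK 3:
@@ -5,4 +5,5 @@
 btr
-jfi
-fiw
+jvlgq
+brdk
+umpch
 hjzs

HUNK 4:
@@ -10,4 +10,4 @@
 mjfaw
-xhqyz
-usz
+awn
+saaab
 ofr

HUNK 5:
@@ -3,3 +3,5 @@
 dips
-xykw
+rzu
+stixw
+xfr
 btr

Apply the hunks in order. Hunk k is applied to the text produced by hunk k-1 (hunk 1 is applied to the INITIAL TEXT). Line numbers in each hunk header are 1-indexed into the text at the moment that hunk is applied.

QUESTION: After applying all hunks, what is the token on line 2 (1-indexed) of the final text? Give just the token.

Answer: rxy

Derivation:
Hunk 1: at line 3 remove [irdwd,jrpg,oxpnv] add [xykw,ijzi] -> 12 lines: qhbpc rxy dips xykw ijzi khi fiw hjzs mjfaw xhqyz usz ofr
Hunk 2: at line 3 remove [ijzi,khi] add [btr,jfi] -> 12 lines: qhbpc rxy dips xykw btr jfi fiw hjzs mjfaw xhqyz usz ofr
Hunk 3: at line 5 remove [jfi,fiw] add [jvlgq,brdk,umpch] -> 13 lines: qhbpc rxy dips xykw btr jvlgq brdk umpch hjzs mjfaw xhqyz usz ofr
Hunk 4: at line 10 remove [xhqyz,usz] add [awn,saaab] -> 13 lines: qhbpc rxy dips xykw btr jvlgq brdk umpch hjzs mjfaw awn saaab ofr
Hunk 5: at line 3 remove [xykw] add [rzu,stixw,xfr] -> 15 lines: qhbpc rxy dips rzu stixw xfr btr jvlgq brdk umpch hjzs mjfaw awn saaab ofr
Final line 2: rxy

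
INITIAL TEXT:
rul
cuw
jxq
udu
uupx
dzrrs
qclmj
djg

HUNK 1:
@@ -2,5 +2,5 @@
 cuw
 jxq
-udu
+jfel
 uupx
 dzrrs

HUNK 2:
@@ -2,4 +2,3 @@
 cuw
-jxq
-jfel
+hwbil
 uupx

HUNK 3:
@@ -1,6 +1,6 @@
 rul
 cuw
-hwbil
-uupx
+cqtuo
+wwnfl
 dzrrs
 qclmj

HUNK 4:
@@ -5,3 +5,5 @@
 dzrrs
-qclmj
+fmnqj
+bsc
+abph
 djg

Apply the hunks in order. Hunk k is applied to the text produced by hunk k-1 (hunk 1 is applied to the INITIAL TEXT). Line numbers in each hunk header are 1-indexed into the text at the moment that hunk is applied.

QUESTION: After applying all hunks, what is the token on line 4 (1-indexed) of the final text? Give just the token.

Hunk 1: at line 2 remove [udu] add [jfel] -> 8 lines: rul cuw jxq jfel uupx dzrrs qclmj djg
Hunk 2: at line 2 remove [jxq,jfel] add [hwbil] -> 7 lines: rul cuw hwbil uupx dzrrs qclmj djg
Hunk 3: at line 1 remove [hwbil,uupx] add [cqtuo,wwnfl] -> 7 lines: rul cuw cqtuo wwnfl dzrrs qclmj djg
Hunk 4: at line 5 remove [qclmj] add [fmnqj,bsc,abph] -> 9 lines: rul cuw cqtuo wwnfl dzrrs fmnqj bsc abph djg
Final line 4: wwnfl

Answer: wwnfl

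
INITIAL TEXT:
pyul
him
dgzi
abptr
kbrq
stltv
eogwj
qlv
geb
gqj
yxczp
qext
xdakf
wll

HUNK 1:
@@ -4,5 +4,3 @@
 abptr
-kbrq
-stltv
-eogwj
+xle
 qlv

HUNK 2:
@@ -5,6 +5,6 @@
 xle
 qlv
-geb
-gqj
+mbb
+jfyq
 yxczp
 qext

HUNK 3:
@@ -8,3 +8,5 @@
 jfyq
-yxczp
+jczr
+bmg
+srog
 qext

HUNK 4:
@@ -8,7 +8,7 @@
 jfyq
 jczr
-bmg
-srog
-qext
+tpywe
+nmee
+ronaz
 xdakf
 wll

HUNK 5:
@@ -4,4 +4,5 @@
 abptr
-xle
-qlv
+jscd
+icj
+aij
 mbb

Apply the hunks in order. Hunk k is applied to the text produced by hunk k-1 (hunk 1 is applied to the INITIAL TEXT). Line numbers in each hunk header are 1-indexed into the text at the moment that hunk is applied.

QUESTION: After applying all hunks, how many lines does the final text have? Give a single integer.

Answer: 15

Derivation:
Hunk 1: at line 4 remove [kbrq,stltv,eogwj] add [xle] -> 12 lines: pyul him dgzi abptr xle qlv geb gqj yxczp qext xdakf wll
Hunk 2: at line 5 remove [geb,gqj] add [mbb,jfyq] -> 12 lines: pyul him dgzi abptr xle qlv mbb jfyq yxczp qext xdakf wll
Hunk 3: at line 8 remove [yxczp] add [jczr,bmg,srog] -> 14 lines: pyul him dgzi abptr xle qlv mbb jfyq jczr bmg srog qext xdakf wll
Hunk 4: at line 8 remove [bmg,srog,qext] add [tpywe,nmee,ronaz] -> 14 lines: pyul him dgzi abptr xle qlv mbb jfyq jczr tpywe nmee ronaz xdakf wll
Hunk 5: at line 4 remove [xle,qlv] add [jscd,icj,aij] -> 15 lines: pyul him dgzi abptr jscd icj aij mbb jfyq jczr tpywe nmee ronaz xdakf wll
Final line count: 15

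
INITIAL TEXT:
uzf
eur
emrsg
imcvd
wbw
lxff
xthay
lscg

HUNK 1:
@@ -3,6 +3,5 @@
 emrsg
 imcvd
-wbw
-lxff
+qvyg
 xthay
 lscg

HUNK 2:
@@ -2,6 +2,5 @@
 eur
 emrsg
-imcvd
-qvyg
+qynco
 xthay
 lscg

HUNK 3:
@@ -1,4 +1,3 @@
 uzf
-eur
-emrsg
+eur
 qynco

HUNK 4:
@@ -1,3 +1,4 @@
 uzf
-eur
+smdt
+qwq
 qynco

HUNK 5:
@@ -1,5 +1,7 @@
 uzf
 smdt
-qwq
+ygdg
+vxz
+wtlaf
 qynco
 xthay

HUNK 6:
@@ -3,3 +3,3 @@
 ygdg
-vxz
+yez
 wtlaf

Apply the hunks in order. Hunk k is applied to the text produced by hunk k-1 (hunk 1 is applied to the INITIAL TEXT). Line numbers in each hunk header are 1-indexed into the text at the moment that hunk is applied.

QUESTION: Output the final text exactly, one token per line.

Hunk 1: at line 3 remove [wbw,lxff] add [qvyg] -> 7 lines: uzf eur emrsg imcvd qvyg xthay lscg
Hunk 2: at line 2 remove [imcvd,qvyg] add [qynco] -> 6 lines: uzf eur emrsg qynco xthay lscg
Hunk 3: at line 1 remove [eur,emrsg] add [eur] -> 5 lines: uzf eur qynco xthay lscg
Hunk 4: at line 1 remove [eur] add [smdt,qwq] -> 6 lines: uzf smdt qwq qynco xthay lscg
Hunk 5: at line 1 remove [qwq] add [ygdg,vxz,wtlaf] -> 8 lines: uzf smdt ygdg vxz wtlaf qynco xthay lscg
Hunk 6: at line 3 remove [vxz] add [yez] -> 8 lines: uzf smdt ygdg yez wtlaf qynco xthay lscg

Answer: uzf
smdt
ygdg
yez
wtlaf
qynco
xthay
lscg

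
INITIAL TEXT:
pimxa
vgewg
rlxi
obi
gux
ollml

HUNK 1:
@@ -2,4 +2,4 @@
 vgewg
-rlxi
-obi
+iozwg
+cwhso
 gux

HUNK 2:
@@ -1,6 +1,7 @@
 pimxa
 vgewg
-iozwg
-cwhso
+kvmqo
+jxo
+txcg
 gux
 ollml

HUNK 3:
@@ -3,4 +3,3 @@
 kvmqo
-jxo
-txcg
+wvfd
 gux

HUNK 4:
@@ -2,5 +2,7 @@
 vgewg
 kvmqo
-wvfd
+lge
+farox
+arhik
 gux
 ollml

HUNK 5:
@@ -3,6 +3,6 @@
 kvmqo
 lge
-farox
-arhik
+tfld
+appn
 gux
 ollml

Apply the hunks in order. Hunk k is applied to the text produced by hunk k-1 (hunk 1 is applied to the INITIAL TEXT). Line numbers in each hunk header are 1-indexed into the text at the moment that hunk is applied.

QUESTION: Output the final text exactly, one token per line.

Answer: pimxa
vgewg
kvmqo
lge
tfld
appn
gux
ollml

Derivation:
Hunk 1: at line 2 remove [rlxi,obi] add [iozwg,cwhso] -> 6 lines: pimxa vgewg iozwg cwhso gux ollml
Hunk 2: at line 1 remove [iozwg,cwhso] add [kvmqo,jxo,txcg] -> 7 lines: pimxa vgewg kvmqo jxo txcg gux ollml
Hunk 3: at line 3 remove [jxo,txcg] add [wvfd] -> 6 lines: pimxa vgewg kvmqo wvfd gux ollml
Hunk 4: at line 2 remove [wvfd] add [lge,farox,arhik] -> 8 lines: pimxa vgewg kvmqo lge farox arhik gux ollml
Hunk 5: at line 3 remove [farox,arhik] add [tfld,appn] -> 8 lines: pimxa vgewg kvmqo lge tfld appn gux ollml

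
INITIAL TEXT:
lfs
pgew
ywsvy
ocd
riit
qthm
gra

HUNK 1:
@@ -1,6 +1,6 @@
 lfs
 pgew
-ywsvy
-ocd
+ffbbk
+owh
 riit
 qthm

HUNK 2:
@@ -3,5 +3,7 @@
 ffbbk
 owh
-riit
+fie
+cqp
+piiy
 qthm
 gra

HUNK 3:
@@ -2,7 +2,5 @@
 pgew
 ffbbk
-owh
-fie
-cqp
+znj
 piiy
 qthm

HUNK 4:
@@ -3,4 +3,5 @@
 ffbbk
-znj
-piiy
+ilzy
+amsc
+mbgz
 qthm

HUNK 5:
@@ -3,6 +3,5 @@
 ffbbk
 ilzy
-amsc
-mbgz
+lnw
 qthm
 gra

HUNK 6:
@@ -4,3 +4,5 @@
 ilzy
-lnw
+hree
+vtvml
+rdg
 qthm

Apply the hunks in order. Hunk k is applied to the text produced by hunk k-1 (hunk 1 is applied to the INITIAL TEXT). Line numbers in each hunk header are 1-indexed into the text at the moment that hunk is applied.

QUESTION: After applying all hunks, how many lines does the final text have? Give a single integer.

Hunk 1: at line 1 remove [ywsvy,ocd] add [ffbbk,owh] -> 7 lines: lfs pgew ffbbk owh riit qthm gra
Hunk 2: at line 3 remove [riit] add [fie,cqp,piiy] -> 9 lines: lfs pgew ffbbk owh fie cqp piiy qthm gra
Hunk 3: at line 2 remove [owh,fie,cqp] add [znj] -> 7 lines: lfs pgew ffbbk znj piiy qthm gra
Hunk 4: at line 3 remove [znj,piiy] add [ilzy,amsc,mbgz] -> 8 lines: lfs pgew ffbbk ilzy amsc mbgz qthm gra
Hunk 5: at line 3 remove [amsc,mbgz] add [lnw] -> 7 lines: lfs pgew ffbbk ilzy lnw qthm gra
Hunk 6: at line 4 remove [lnw] add [hree,vtvml,rdg] -> 9 lines: lfs pgew ffbbk ilzy hree vtvml rdg qthm gra
Final line count: 9

Answer: 9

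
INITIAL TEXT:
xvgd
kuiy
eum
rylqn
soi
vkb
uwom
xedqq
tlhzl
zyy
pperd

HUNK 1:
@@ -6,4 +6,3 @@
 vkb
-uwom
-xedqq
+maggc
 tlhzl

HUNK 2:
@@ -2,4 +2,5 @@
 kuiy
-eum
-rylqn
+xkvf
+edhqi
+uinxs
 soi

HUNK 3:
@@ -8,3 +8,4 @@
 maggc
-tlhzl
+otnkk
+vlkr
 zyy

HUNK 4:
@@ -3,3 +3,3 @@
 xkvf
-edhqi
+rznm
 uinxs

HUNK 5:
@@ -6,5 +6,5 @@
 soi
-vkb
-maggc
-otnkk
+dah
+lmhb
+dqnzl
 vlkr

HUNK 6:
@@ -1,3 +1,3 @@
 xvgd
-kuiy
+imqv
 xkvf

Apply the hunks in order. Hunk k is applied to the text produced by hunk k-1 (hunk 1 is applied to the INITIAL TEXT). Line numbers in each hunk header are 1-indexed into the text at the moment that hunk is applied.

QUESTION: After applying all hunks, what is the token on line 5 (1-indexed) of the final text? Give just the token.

Answer: uinxs

Derivation:
Hunk 1: at line 6 remove [uwom,xedqq] add [maggc] -> 10 lines: xvgd kuiy eum rylqn soi vkb maggc tlhzl zyy pperd
Hunk 2: at line 2 remove [eum,rylqn] add [xkvf,edhqi,uinxs] -> 11 lines: xvgd kuiy xkvf edhqi uinxs soi vkb maggc tlhzl zyy pperd
Hunk 3: at line 8 remove [tlhzl] add [otnkk,vlkr] -> 12 lines: xvgd kuiy xkvf edhqi uinxs soi vkb maggc otnkk vlkr zyy pperd
Hunk 4: at line 3 remove [edhqi] add [rznm] -> 12 lines: xvgd kuiy xkvf rznm uinxs soi vkb maggc otnkk vlkr zyy pperd
Hunk 5: at line 6 remove [vkb,maggc,otnkk] add [dah,lmhb,dqnzl] -> 12 lines: xvgd kuiy xkvf rznm uinxs soi dah lmhb dqnzl vlkr zyy pperd
Hunk 6: at line 1 remove [kuiy] add [imqv] -> 12 lines: xvgd imqv xkvf rznm uinxs soi dah lmhb dqnzl vlkr zyy pperd
Final line 5: uinxs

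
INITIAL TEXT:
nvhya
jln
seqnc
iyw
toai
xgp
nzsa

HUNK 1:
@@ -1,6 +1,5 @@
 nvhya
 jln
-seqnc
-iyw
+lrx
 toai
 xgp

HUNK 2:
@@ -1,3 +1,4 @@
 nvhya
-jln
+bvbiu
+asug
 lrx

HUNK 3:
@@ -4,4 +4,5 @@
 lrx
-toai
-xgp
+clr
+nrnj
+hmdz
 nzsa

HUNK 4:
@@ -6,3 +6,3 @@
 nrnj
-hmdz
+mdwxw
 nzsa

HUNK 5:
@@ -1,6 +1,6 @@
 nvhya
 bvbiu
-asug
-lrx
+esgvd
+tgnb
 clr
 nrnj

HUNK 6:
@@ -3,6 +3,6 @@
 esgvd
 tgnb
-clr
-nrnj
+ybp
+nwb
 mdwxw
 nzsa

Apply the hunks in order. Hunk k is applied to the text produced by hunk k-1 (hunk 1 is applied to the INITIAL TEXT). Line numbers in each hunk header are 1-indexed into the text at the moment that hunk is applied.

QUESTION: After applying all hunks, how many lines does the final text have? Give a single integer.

Hunk 1: at line 1 remove [seqnc,iyw] add [lrx] -> 6 lines: nvhya jln lrx toai xgp nzsa
Hunk 2: at line 1 remove [jln] add [bvbiu,asug] -> 7 lines: nvhya bvbiu asug lrx toai xgp nzsa
Hunk 3: at line 4 remove [toai,xgp] add [clr,nrnj,hmdz] -> 8 lines: nvhya bvbiu asug lrx clr nrnj hmdz nzsa
Hunk 4: at line 6 remove [hmdz] add [mdwxw] -> 8 lines: nvhya bvbiu asug lrx clr nrnj mdwxw nzsa
Hunk 5: at line 1 remove [asug,lrx] add [esgvd,tgnb] -> 8 lines: nvhya bvbiu esgvd tgnb clr nrnj mdwxw nzsa
Hunk 6: at line 3 remove [clr,nrnj] add [ybp,nwb] -> 8 lines: nvhya bvbiu esgvd tgnb ybp nwb mdwxw nzsa
Final line count: 8

Answer: 8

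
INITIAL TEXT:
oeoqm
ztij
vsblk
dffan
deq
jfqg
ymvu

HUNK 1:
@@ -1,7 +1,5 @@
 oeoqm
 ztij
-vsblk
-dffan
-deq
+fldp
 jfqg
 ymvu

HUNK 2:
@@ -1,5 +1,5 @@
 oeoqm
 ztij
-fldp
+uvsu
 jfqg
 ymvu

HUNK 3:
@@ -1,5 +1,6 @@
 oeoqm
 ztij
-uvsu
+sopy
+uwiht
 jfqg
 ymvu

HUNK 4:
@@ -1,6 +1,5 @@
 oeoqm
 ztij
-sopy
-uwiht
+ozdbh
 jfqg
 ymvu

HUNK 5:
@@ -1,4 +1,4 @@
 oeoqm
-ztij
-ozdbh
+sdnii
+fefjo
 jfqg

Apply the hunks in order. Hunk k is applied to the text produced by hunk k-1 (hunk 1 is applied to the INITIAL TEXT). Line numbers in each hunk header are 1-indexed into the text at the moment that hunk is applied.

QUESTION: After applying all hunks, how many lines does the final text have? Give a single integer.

Answer: 5

Derivation:
Hunk 1: at line 1 remove [vsblk,dffan,deq] add [fldp] -> 5 lines: oeoqm ztij fldp jfqg ymvu
Hunk 2: at line 1 remove [fldp] add [uvsu] -> 5 lines: oeoqm ztij uvsu jfqg ymvu
Hunk 3: at line 1 remove [uvsu] add [sopy,uwiht] -> 6 lines: oeoqm ztij sopy uwiht jfqg ymvu
Hunk 4: at line 1 remove [sopy,uwiht] add [ozdbh] -> 5 lines: oeoqm ztij ozdbh jfqg ymvu
Hunk 5: at line 1 remove [ztij,ozdbh] add [sdnii,fefjo] -> 5 lines: oeoqm sdnii fefjo jfqg ymvu
Final line count: 5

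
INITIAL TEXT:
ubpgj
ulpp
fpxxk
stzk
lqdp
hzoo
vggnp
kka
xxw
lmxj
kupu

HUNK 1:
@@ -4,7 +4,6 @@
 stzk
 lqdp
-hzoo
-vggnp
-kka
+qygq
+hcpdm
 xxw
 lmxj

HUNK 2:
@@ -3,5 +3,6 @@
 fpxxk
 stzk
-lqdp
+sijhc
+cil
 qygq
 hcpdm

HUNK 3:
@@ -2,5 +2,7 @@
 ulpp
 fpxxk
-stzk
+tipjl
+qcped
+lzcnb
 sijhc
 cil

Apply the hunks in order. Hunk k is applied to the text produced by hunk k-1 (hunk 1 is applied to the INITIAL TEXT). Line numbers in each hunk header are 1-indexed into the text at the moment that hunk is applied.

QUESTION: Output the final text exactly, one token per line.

Answer: ubpgj
ulpp
fpxxk
tipjl
qcped
lzcnb
sijhc
cil
qygq
hcpdm
xxw
lmxj
kupu

Derivation:
Hunk 1: at line 4 remove [hzoo,vggnp,kka] add [qygq,hcpdm] -> 10 lines: ubpgj ulpp fpxxk stzk lqdp qygq hcpdm xxw lmxj kupu
Hunk 2: at line 3 remove [lqdp] add [sijhc,cil] -> 11 lines: ubpgj ulpp fpxxk stzk sijhc cil qygq hcpdm xxw lmxj kupu
Hunk 3: at line 2 remove [stzk] add [tipjl,qcped,lzcnb] -> 13 lines: ubpgj ulpp fpxxk tipjl qcped lzcnb sijhc cil qygq hcpdm xxw lmxj kupu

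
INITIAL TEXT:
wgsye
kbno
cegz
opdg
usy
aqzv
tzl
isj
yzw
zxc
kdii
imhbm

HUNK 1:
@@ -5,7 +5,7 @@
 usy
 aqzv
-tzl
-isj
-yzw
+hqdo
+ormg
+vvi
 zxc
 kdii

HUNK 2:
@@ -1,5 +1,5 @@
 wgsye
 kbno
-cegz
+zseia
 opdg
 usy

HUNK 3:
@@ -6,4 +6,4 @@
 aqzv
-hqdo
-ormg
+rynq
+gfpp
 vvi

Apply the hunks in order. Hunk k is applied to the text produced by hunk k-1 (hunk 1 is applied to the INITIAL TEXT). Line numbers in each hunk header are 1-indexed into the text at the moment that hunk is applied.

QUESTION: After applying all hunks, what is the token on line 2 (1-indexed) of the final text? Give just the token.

Hunk 1: at line 5 remove [tzl,isj,yzw] add [hqdo,ormg,vvi] -> 12 lines: wgsye kbno cegz opdg usy aqzv hqdo ormg vvi zxc kdii imhbm
Hunk 2: at line 1 remove [cegz] add [zseia] -> 12 lines: wgsye kbno zseia opdg usy aqzv hqdo ormg vvi zxc kdii imhbm
Hunk 3: at line 6 remove [hqdo,ormg] add [rynq,gfpp] -> 12 lines: wgsye kbno zseia opdg usy aqzv rynq gfpp vvi zxc kdii imhbm
Final line 2: kbno

Answer: kbno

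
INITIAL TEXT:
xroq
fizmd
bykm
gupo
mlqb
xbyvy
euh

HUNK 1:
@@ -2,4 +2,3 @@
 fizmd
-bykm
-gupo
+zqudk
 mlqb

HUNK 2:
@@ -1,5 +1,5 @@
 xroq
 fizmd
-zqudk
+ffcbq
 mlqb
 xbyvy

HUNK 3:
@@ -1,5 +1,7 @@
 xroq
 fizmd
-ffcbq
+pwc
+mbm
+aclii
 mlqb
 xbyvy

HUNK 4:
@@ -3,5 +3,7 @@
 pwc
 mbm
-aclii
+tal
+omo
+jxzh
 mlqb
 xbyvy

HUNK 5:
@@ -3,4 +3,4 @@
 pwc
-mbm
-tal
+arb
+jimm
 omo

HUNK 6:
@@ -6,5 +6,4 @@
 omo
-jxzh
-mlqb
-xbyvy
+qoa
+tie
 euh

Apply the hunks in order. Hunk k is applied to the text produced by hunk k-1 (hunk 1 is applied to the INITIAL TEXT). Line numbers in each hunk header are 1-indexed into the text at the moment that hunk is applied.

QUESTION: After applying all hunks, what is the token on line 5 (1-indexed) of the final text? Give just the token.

Hunk 1: at line 2 remove [bykm,gupo] add [zqudk] -> 6 lines: xroq fizmd zqudk mlqb xbyvy euh
Hunk 2: at line 1 remove [zqudk] add [ffcbq] -> 6 lines: xroq fizmd ffcbq mlqb xbyvy euh
Hunk 3: at line 1 remove [ffcbq] add [pwc,mbm,aclii] -> 8 lines: xroq fizmd pwc mbm aclii mlqb xbyvy euh
Hunk 4: at line 3 remove [aclii] add [tal,omo,jxzh] -> 10 lines: xroq fizmd pwc mbm tal omo jxzh mlqb xbyvy euh
Hunk 5: at line 3 remove [mbm,tal] add [arb,jimm] -> 10 lines: xroq fizmd pwc arb jimm omo jxzh mlqb xbyvy euh
Hunk 6: at line 6 remove [jxzh,mlqb,xbyvy] add [qoa,tie] -> 9 lines: xroq fizmd pwc arb jimm omo qoa tie euh
Final line 5: jimm

Answer: jimm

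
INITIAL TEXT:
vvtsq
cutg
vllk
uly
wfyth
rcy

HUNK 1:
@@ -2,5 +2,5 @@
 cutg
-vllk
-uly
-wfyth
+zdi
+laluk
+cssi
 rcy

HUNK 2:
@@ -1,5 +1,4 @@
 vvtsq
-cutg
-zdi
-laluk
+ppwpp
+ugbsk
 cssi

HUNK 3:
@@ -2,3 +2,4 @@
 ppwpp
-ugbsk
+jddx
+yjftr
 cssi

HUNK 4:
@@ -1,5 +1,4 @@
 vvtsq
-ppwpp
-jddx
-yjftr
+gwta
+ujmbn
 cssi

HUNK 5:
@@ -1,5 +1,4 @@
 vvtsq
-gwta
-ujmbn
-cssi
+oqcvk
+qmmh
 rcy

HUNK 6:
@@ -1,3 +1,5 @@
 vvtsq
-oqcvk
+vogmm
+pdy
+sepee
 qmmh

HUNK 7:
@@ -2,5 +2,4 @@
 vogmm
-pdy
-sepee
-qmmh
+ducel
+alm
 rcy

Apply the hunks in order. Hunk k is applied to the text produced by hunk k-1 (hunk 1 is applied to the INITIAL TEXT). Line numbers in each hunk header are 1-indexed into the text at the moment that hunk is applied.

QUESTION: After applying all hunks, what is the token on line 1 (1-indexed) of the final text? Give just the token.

Answer: vvtsq

Derivation:
Hunk 1: at line 2 remove [vllk,uly,wfyth] add [zdi,laluk,cssi] -> 6 lines: vvtsq cutg zdi laluk cssi rcy
Hunk 2: at line 1 remove [cutg,zdi,laluk] add [ppwpp,ugbsk] -> 5 lines: vvtsq ppwpp ugbsk cssi rcy
Hunk 3: at line 2 remove [ugbsk] add [jddx,yjftr] -> 6 lines: vvtsq ppwpp jddx yjftr cssi rcy
Hunk 4: at line 1 remove [ppwpp,jddx,yjftr] add [gwta,ujmbn] -> 5 lines: vvtsq gwta ujmbn cssi rcy
Hunk 5: at line 1 remove [gwta,ujmbn,cssi] add [oqcvk,qmmh] -> 4 lines: vvtsq oqcvk qmmh rcy
Hunk 6: at line 1 remove [oqcvk] add [vogmm,pdy,sepee] -> 6 lines: vvtsq vogmm pdy sepee qmmh rcy
Hunk 7: at line 2 remove [pdy,sepee,qmmh] add [ducel,alm] -> 5 lines: vvtsq vogmm ducel alm rcy
Final line 1: vvtsq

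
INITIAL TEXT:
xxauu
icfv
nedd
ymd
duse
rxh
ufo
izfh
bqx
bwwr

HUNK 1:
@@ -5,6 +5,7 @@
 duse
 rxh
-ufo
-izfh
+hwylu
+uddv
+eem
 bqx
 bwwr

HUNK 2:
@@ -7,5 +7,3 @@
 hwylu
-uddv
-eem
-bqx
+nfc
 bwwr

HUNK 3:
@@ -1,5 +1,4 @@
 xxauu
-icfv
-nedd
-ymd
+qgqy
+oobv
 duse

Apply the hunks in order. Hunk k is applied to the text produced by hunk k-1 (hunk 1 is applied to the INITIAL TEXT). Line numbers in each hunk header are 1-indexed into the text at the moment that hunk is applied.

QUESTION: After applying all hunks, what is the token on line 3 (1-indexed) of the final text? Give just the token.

Hunk 1: at line 5 remove [ufo,izfh] add [hwylu,uddv,eem] -> 11 lines: xxauu icfv nedd ymd duse rxh hwylu uddv eem bqx bwwr
Hunk 2: at line 7 remove [uddv,eem,bqx] add [nfc] -> 9 lines: xxauu icfv nedd ymd duse rxh hwylu nfc bwwr
Hunk 3: at line 1 remove [icfv,nedd,ymd] add [qgqy,oobv] -> 8 lines: xxauu qgqy oobv duse rxh hwylu nfc bwwr
Final line 3: oobv

Answer: oobv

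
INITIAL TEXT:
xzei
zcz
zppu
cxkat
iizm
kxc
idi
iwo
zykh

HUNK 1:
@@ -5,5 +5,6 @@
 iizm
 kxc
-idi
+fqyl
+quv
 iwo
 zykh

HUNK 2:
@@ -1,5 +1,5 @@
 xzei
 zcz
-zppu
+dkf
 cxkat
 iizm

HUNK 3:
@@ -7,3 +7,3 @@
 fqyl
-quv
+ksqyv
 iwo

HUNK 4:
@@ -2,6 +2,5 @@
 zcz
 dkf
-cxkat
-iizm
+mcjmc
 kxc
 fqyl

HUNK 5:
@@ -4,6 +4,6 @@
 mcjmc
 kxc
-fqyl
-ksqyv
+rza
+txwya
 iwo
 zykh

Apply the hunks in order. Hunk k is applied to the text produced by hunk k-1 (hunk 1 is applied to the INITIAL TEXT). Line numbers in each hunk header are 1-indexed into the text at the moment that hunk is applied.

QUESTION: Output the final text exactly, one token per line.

Hunk 1: at line 5 remove [idi] add [fqyl,quv] -> 10 lines: xzei zcz zppu cxkat iizm kxc fqyl quv iwo zykh
Hunk 2: at line 1 remove [zppu] add [dkf] -> 10 lines: xzei zcz dkf cxkat iizm kxc fqyl quv iwo zykh
Hunk 3: at line 7 remove [quv] add [ksqyv] -> 10 lines: xzei zcz dkf cxkat iizm kxc fqyl ksqyv iwo zykh
Hunk 4: at line 2 remove [cxkat,iizm] add [mcjmc] -> 9 lines: xzei zcz dkf mcjmc kxc fqyl ksqyv iwo zykh
Hunk 5: at line 4 remove [fqyl,ksqyv] add [rza,txwya] -> 9 lines: xzei zcz dkf mcjmc kxc rza txwya iwo zykh

Answer: xzei
zcz
dkf
mcjmc
kxc
rza
txwya
iwo
zykh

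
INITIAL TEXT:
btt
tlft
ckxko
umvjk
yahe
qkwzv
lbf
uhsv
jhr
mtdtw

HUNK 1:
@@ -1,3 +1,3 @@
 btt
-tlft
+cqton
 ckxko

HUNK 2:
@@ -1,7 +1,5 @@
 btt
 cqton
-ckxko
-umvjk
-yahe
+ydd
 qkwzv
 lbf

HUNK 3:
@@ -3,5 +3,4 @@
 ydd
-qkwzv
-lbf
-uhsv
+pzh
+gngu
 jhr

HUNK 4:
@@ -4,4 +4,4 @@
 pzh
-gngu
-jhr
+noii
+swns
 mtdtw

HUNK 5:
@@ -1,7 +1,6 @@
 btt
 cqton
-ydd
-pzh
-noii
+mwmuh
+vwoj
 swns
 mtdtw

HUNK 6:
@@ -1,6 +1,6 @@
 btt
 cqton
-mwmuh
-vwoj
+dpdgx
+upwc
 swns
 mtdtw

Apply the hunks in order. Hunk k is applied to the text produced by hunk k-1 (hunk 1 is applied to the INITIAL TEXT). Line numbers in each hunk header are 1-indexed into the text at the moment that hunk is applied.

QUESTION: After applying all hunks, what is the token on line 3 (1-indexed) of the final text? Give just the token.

Answer: dpdgx

Derivation:
Hunk 1: at line 1 remove [tlft] add [cqton] -> 10 lines: btt cqton ckxko umvjk yahe qkwzv lbf uhsv jhr mtdtw
Hunk 2: at line 1 remove [ckxko,umvjk,yahe] add [ydd] -> 8 lines: btt cqton ydd qkwzv lbf uhsv jhr mtdtw
Hunk 3: at line 3 remove [qkwzv,lbf,uhsv] add [pzh,gngu] -> 7 lines: btt cqton ydd pzh gngu jhr mtdtw
Hunk 4: at line 4 remove [gngu,jhr] add [noii,swns] -> 7 lines: btt cqton ydd pzh noii swns mtdtw
Hunk 5: at line 1 remove [ydd,pzh,noii] add [mwmuh,vwoj] -> 6 lines: btt cqton mwmuh vwoj swns mtdtw
Hunk 6: at line 1 remove [mwmuh,vwoj] add [dpdgx,upwc] -> 6 lines: btt cqton dpdgx upwc swns mtdtw
Final line 3: dpdgx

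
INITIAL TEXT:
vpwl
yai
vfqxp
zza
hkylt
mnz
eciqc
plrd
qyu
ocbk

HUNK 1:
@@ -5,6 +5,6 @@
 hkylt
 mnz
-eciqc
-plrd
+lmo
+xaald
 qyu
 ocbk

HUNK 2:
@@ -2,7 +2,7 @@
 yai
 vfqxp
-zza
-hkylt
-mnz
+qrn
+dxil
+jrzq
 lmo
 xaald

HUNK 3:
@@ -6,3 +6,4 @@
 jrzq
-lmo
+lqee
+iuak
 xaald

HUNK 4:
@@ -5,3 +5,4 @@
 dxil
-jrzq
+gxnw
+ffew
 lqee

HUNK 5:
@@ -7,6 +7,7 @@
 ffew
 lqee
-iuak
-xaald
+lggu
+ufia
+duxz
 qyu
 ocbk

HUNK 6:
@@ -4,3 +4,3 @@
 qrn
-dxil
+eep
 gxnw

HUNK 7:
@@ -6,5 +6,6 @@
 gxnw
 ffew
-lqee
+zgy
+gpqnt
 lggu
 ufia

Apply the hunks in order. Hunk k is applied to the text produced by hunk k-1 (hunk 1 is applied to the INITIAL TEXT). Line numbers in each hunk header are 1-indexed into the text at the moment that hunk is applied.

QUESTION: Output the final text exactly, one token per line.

Answer: vpwl
yai
vfqxp
qrn
eep
gxnw
ffew
zgy
gpqnt
lggu
ufia
duxz
qyu
ocbk

Derivation:
Hunk 1: at line 5 remove [eciqc,plrd] add [lmo,xaald] -> 10 lines: vpwl yai vfqxp zza hkylt mnz lmo xaald qyu ocbk
Hunk 2: at line 2 remove [zza,hkylt,mnz] add [qrn,dxil,jrzq] -> 10 lines: vpwl yai vfqxp qrn dxil jrzq lmo xaald qyu ocbk
Hunk 3: at line 6 remove [lmo] add [lqee,iuak] -> 11 lines: vpwl yai vfqxp qrn dxil jrzq lqee iuak xaald qyu ocbk
Hunk 4: at line 5 remove [jrzq] add [gxnw,ffew] -> 12 lines: vpwl yai vfqxp qrn dxil gxnw ffew lqee iuak xaald qyu ocbk
Hunk 5: at line 7 remove [iuak,xaald] add [lggu,ufia,duxz] -> 13 lines: vpwl yai vfqxp qrn dxil gxnw ffew lqee lggu ufia duxz qyu ocbk
Hunk 6: at line 4 remove [dxil] add [eep] -> 13 lines: vpwl yai vfqxp qrn eep gxnw ffew lqee lggu ufia duxz qyu ocbk
Hunk 7: at line 6 remove [lqee] add [zgy,gpqnt] -> 14 lines: vpwl yai vfqxp qrn eep gxnw ffew zgy gpqnt lggu ufia duxz qyu ocbk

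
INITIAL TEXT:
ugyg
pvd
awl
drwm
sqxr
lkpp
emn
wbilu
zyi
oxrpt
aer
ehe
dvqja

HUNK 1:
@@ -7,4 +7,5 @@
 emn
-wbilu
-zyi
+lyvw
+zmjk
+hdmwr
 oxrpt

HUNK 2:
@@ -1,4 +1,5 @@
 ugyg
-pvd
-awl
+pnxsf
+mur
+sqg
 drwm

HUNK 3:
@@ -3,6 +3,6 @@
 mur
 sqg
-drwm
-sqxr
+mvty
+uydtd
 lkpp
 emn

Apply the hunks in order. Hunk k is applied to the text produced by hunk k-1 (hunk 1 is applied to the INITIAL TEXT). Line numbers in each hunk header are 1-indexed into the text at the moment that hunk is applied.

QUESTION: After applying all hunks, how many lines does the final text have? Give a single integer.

Hunk 1: at line 7 remove [wbilu,zyi] add [lyvw,zmjk,hdmwr] -> 14 lines: ugyg pvd awl drwm sqxr lkpp emn lyvw zmjk hdmwr oxrpt aer ehe dvqja
Hunk 2: at line 1 remove [pvd,awl] add [pnxsf,mur,sqg] -> 15 lines: ugyg pnxsf mur sqg drwm sqxr lkpp emn lyvw zmjk hdmwr oxrpt aer ehe dvqja
Hunk 3: at line 3 remove [drwm,sqxr] add [mvty,uydtd] -> 15 lines: ugyg pnxsf mur sqg mvty uydtd lkpp emn lyvw zmjk hdmwr oxrpt aer ehe dvqja
Final line count: 15

Answer: 15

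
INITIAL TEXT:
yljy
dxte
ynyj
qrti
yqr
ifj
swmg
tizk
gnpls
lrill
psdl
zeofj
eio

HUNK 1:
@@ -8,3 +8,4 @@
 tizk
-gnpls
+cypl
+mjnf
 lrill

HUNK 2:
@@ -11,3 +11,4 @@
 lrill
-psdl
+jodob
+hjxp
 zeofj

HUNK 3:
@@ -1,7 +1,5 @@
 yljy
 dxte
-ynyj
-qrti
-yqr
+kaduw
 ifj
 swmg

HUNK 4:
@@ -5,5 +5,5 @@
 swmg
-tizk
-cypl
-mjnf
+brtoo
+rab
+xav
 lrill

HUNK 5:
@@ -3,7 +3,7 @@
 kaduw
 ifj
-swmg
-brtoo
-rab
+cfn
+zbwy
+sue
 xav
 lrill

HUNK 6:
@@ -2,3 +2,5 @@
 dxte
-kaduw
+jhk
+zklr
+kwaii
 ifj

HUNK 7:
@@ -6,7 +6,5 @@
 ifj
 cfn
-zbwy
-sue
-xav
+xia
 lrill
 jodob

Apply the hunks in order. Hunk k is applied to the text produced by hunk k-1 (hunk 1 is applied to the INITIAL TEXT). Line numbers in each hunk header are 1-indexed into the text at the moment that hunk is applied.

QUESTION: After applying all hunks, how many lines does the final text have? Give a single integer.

Hunk 1: at line 8 remove [gnpls] add [cypl,mjnf] -> 14 lines: yljy dxte ynyj qrti yqr ifj swmg tizk cypl mjnf lrill psdl zeofj eio
Hunk 2: at line 11 remove [psdl] add [jodob,hjxp] -> 15 lines: yljy dxte ynyj qrti yqr ifj swmg tizk cypl mjnf lrill jodob hjxp zeofj eio
Hunk 3: at line 1 remove [ynyj,qrti,yqr] add [kaduw] -> 13 lines: yljy dxte kaduw ifj swmg tizk cypl mjnf lrill jodob hjxp zeofj eio
Hunk 4: at line 5 remove [tizk,cypl,mjnf] add [brtoo,rab,xav] -> 13 lines: yljy dxte kaduw ifj swmg brtoo rab xav lrill jodob hjxp zeofj eio
Hunk 5: at line 3 remove [swmg,brtoo,rab] add [cfn,zbwy,sue] -> 13 lines: yljy dxte kaduw ifj cfn zbwy sue xav lrill jodob hjxp zeofj eio
Hunk 6: at line 2 remove [kaduw] add [jhk,zklr,kwaii] -> 15 lines: yljy dxte jhk zklr kwaii ifj cfn zbwy sue xav lrill jodob hjxp zeofj eio
Hunk 7: at line 6 remove [zbwy,sue,xav] add [xia] -> 13 lines: yljy dxte jhk zklr kwaii ifj cfn xia lrill jodob hjxp zeofj eio
Final line count: 13

Answer: 13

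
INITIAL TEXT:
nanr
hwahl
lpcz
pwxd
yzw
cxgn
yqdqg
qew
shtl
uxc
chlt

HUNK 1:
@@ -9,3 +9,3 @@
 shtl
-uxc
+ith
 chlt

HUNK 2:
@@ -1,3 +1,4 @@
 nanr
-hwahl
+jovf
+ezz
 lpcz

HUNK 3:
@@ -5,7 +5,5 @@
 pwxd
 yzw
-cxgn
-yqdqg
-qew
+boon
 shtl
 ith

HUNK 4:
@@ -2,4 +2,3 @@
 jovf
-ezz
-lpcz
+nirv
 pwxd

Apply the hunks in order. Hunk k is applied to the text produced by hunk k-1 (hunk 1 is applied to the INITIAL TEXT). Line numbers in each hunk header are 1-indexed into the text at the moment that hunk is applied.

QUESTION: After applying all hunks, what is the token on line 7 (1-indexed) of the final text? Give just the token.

Answer: shtl

Derivation:
Hunk 1: at line 9 remove [uxc] add [ith] -> 11 lines: nanr hwahl lpcz pwxd yzw cxgn yqdqg qew shtl ith chlt
Hunk 2: at line 1 remove [hwahl] add [jovf,ezz] -> 12 lines: nanr jovf ezz lpcz pwxd yzw cxgn yqdqg qew shtl ith chlt
Hunk 3: at line 5 remove [cxgn,yqdqg,qew] add [boon] -> 10 lines: nanr jovf ezz lpcz pwxd yzw boon shtl ith chlt
Hunk 4: at line 2 remove [ezz,lpcz] add [nirv] -> 9 lines: nanr jovf nirv pwxd yzw boon shtl ith chlt
Final line 7: shtl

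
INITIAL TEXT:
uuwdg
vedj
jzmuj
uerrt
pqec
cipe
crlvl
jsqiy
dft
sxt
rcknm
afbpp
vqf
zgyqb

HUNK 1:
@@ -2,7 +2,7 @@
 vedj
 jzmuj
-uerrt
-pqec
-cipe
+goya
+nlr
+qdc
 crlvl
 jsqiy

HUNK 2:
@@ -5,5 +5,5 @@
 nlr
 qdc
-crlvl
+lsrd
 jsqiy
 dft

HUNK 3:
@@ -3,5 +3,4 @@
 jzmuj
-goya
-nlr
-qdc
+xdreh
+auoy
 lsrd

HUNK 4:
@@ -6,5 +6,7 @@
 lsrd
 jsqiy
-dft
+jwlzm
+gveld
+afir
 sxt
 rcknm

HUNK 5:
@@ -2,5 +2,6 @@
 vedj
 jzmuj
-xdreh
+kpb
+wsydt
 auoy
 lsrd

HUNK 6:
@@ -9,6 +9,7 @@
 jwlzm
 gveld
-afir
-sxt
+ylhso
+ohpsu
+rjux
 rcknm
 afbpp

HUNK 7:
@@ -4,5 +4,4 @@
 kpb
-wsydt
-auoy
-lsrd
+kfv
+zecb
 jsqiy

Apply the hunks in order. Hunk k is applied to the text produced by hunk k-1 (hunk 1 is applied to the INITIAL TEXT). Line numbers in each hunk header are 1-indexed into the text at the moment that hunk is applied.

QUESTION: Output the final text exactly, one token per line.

Hunk 1: at line 2 remove [uerrt,pqec,cipe] add [goya,nlr,qdc] -> 14 lines: uuwdg vedj jzmuj goya nlr qdc crlvl jsqiy dft sxt rcknm afbpp vqf zgyqb
Hunk 2: at line 5 remove [crlvl] add [lsrd] -> 14 lines: uuwdg vedj jzmuj goya nlr qdc lsrd jsqiy dft sxt rcknm afbpp vqf zgyqb
Hunk 3: at line 3 remove [goya,nlr,qdc] add [xdreh,auoy] -> 13 lines: uuwdg vedj jzmuj xdreh auoy lsrd jsqiy dft sxt rcknm afbpp vqf zgyqb
Hunk 4: at line 6 remove [dft] add [jwlzm,gveld,afir] -> 15 lines: uuwdg vedj jzmuj xdreh auoy lsrd jsqiy jwlzm gveld afir sxt rcknm afbpp vqf zgyqb
Hunk 5: at line 2 remove [xdreh] add [kpb,wsydt] -> 16 lines: uuwdg vedj jzmuj kpb wsydt auoy lsrd jsqiy jwlzm gveld afir sxt rcknm afbpp vqf zgyqb
Hunk 6: at line 9 remove [afir,sxt] add [ylhso,ohpsu,rjux] -> 17 lines: uuwdg vedj jzmuj kpb wsydt auoy lsrd jsqiy jwlzm gveld ylhso ohpsu rjux rcknm afbpp vqf zgyqb
Hunk 7: at line 4 remove [wsydt,auoy,lsrd] add [kfv,zecb] -> 16 lines: uuwdg vedj jzmuj kpb kfv zecb jsqiy jwlzm gveld ylhso ohpsu rjux rcknm afbpp vqf zgyqb

Answer: uuwdg
vedj
jzmuj
kpb
kfv
zecb
jsqiy
jwlzm
gveld
ylhso
ohpsu
rjux
rcknm
afbpp
vqf
zgyqb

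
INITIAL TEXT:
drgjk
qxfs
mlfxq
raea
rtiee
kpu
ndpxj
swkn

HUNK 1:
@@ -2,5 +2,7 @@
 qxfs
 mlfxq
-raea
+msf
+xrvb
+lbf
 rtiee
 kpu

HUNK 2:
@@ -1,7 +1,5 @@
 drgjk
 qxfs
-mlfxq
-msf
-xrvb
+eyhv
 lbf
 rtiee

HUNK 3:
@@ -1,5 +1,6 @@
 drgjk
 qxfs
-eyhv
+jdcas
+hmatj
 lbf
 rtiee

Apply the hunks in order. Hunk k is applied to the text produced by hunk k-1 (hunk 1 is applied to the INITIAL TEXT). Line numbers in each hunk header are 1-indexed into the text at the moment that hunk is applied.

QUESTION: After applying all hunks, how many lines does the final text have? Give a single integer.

Answer: 9

Derivation:
Hunk 1: at line 2 remove [raea] add [msf,xrvb,lbf] -> 10 lines: drgjk qxfs mlfxq msf xrvb lbf rtiee kpu ndpxj swkn
Hunk 2: at line 1 remove [mlfxq,msf,xrvb] add [eyhv] -> 8 lines: drgjk qxfs eyhv lbf rtiee kpu ndpxj swkn
Hunk 3: at line 1 remove [eyhv] add [jdcas,hmatj] -> 9 lines: drgjk qxfs jdcas hmatj lbf rtiee kpu ndpxj swkn
Final line count: 9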